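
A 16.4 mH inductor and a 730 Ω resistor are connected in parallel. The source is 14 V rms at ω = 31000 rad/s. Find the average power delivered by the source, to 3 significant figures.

268 mW

X_L = ωL = 508 Ω
Parallel: admittances add. Y = 1/R + 1/(jωL)
Y = (0.00137 − j0.00197) S
|Y| = 0.00240 S → |Z| = 1/|Y| = 417 Ω, ∠Z = −∠Y = 55.1°
I = V/|Z| = 33.6 mA
P = VI cos φ = 14 × 0.0336 × cos(55.1°) = 268 mW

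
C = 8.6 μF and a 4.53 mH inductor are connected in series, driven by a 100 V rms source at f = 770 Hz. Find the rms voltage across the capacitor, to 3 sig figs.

1130 V

ω = 2πf = 4838 rad/s
X_L = ωL = 21.9 Ω
X_C = 1/(ωC) = 24.0 Ω
Net reactance X = X_L − X_C = -2.12 Ω
Z = − j2.12 Ω
|Z| = √(0² + 2.12²) = 2.12 Ω
I = V/|Z| = 47.2 A
V_C = I·|Z_C| = 47.2 × 24.0 = 1130 V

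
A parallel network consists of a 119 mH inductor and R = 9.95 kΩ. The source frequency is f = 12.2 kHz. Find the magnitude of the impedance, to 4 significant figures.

ω = 2πf = 76650 rad/s
X_L = ωL = 9122 Ω
Parallel: admittances add. Y = 1/R + 1/(jωL)
Y = (0.0001005 − j0.0001096) S
|Y| = 0.0001487 S → |Z| = 1/|Y| = 6724 Ω, ∠Z = −∠Y = 47.49°

6724 Ω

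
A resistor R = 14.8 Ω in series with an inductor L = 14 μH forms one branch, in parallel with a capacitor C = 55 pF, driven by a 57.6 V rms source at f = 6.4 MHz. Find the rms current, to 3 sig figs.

ω = 2πf = 4.021e+07 rad/s
X_L = ωL = 563 Ω
X_C = 1/(ωC) = 452 Ω
Branch 1 (R+jX_L): Z₁ = 14.8 + j563 Ω, |Z₁| = 563 Ω
Branch 2 (−jX_C): Z₂ = −j452 Ω
Parallel: Z = Z₁Z₂/(Z₁+Z₂), |Z| = 2280 Ω, ∠Z = -83.9°
I = V/|Z| = 57.6/2280 = 25.3 mA

25.3 mA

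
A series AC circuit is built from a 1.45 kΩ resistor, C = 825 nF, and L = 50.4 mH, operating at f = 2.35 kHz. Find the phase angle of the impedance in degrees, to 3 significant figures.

ω = 2πf = 14770 rad/s
X_L = ωL = 744 Ω
X_C = 1/(ωC) = 82.1 Ω
Net reactance X = X_L − X_C = 662 Ω
Z = 1450 + j662 Ω
|Z| = √(1450² + 662²) = 1590 Ω
∠Z = arctan(662/1450) = 24.5°

24.5°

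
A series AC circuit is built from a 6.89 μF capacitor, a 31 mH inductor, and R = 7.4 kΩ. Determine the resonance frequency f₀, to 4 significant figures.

344.4 Hz

ω₀ = 1/√(LC) = 1/√(0.031 × 6.89e-06) = 2164 rad/s
f₀ = ω₀/(2π) = 344.4 Hz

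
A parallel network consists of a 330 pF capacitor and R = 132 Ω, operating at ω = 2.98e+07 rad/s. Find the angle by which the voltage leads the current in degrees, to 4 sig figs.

X_C = 1/(ωC) = 101.7 Ω
Parallel: admittances add. Y = 1/R + jωC
Y = (0.007576 + j0.009834) S
|Y| = 0.01241 S → |Z| = 1/|Y| = 80.56 Ω, ∠Z = −∠Y = -52.39°

-52.39°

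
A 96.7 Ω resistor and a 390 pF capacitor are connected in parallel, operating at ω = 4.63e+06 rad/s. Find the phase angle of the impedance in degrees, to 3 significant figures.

-9.90°

X_C = 1/(ωC) = 554 Ω
Parallel: admittances add. Y = 1/R + jωC
Y = (0.0103 + j0.00181) S
|Y| = 0.0105 S → |Z| = 1/|Y| = 95.3 Ω, ∠Z = −∠Y = -9.90°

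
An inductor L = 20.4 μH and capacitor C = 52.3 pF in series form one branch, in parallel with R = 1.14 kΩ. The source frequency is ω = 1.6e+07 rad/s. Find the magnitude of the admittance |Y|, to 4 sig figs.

X_L = ωL = 326.4 Ω
X_C = 1/(ωC) = 1195 Ω
Branch 1: Z₁ = R = 1140 Ω
Branch 2 (series LC): Z₂ = j(X_L − X_C) = −j868.6 Ω
Parallel: Z = Z₁Z₂/(Z₁+Z₂), |Z| = 690.9 Ω, ∠Z = -52.69°
|Y| = 1/|Z| = 1.447 mS

1.447 mS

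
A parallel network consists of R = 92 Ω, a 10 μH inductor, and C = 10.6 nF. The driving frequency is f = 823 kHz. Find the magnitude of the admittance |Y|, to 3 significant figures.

37.1 mS

ω = 2πf = 5.171e+06 rad/s
X_L = ωL = 51.7 Ω
X_C = 1/(ωC) = 18.2 Ω
Parallel: admittances add. Y = 1/R + 1/(jωL) + jωC
Y = (0.0109 + j0.0355) S
|Y| = 0.0371 S → |Z| = 1/|Y| = 27.0 Ω, ∠Z = −∠Y = -73.0°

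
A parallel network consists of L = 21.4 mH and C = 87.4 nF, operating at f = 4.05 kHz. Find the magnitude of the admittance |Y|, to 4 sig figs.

ω = 2πf = 25450 rad/s
X_L = ωL = 544.6 Ω
X_C = 1/(ωC) = 449.6 Ω
Parallel: admittances add. Y = 1/(jωL) + jωC
Y = (0 + j0.0003877) S
|Y| = 0.0003877 S → |Z| = 1/|Y| = 2579 Ω, ∠Z = −∠Y = -90.00°

387.7 μS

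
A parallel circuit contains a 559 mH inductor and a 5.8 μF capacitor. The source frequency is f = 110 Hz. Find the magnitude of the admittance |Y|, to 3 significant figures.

ω = 2πf = 691.2 rad/s
X_L = ωL = 386 Ω
X_C = 1/(ωC) = 249 Ω
Parallel: admittances add. Y = 1/(jωL) + jωC
Y = (0 + j0.00142) S
|Y| = 0.00142 S → |Z| = 1/|Y| = 704 Ω, ∠Z = −∠Y = -90.0°

1.42 mS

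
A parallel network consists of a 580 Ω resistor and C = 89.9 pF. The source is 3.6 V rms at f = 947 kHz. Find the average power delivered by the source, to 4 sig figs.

22.34 mW

ω = 2πf = 5.95e+06 rad/s
X_C = 1/(ωC) = 1869 Ω
Parallel: admittances add. Y = 1/R + jωC
Y = (0.001724 + j0.0005349) S
|Y| = 0.001805 S → |Z| = 1/|Y| = 554.0 Ω, ∠Z = −∠Y = -17.24°
I = V/|Z| = 6.499 mA
P = VI cos φ = 3.6 × 0.006499 × cos(-17.24°) = 22.34 mW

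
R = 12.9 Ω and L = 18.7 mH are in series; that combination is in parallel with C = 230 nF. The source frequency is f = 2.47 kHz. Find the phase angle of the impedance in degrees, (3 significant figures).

ω = 2πf = 15520 rad/s
X_L = ωL = 290 Ω
X_C = 1/(ωC) = 280 Ω
Branch 1 (R+jX_L): Z₁ = 12.9 + j290 Ω, |Z₁| = 291 Ω
Branch 2 (−jX_C): Z₂ = −j280 Ω
Parallel: Z = Z₁Z₂/(Z₁+Z₂), |Z| = 4970 Ω, ∠Z = -40.5°

-40.5°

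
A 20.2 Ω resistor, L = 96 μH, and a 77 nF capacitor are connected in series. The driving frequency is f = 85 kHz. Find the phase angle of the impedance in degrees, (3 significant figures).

53.2°

ω = 2πf = 534100 rad/s
X_L = ωL = 51.3 Ω
X_C = 1/(ωC) = 24.3 Ω
Net reactance X = X_L − X_C = 27.0 Ω
Z = 20.2 + j27.0 Ω
|Z| = √(20.2² + 27.0²) = 33.7 Ω
∠Z = arctan(27.0/20.2) = 53.2°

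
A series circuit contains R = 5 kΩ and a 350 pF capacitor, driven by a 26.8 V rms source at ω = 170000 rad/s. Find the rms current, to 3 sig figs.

1.53 mA

X_C = 1/(ωC) = 16800 Ω
Z = 5000 − j16800 Ω
|Z| = √(5000² + 16800²) = 17500 Ω
I = V/|Z| = 26.8/17500 = 1.53 mA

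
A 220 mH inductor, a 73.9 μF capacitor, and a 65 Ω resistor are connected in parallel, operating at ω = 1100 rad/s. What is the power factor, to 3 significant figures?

X_L = ωL = 242 Ω
X_C = 1/(ωC) = 12.3 Ω
Parallel: admittances add. Y = 1/R + 1/(jωL) + jωC
Y = (0.0154 + j0.0772) S
|Y| = 0.0787 S → |Z| = 1/|Y| = 12.7 Ω, ∠Z = −∠Y = -78.7°
cos φ = cos(-78.7°) = 0.196

0.196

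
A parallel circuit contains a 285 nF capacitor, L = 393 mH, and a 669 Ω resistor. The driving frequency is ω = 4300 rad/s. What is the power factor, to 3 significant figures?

X_L = ωL = 1690 Ω
X_C = 1/(ωC) = 816 Ω
Parallel: admittances add. Y = 1/R + 1/(jωL) + jωC
Y = (0.00149 + j0.000634) S
|Y| = 0.00162 S → |Z| = 1/|Y| = 616 Ω, ∠Z = −∠Y = -23.0°
cos φ = cos(-23.0°) = 0.921

0.921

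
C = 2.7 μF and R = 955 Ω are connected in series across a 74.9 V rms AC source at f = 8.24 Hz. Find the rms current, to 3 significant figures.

10.4 mA

ω = 2πf = 51.77 rad/s
X_C = 1/(ωC) = 7150 Ω
Z = 955 − j7150 Ω
|Z| = √(955² + 7150²) = 7220 Ω
I = V/|Z| = 74.9/7220 = 10.4 mA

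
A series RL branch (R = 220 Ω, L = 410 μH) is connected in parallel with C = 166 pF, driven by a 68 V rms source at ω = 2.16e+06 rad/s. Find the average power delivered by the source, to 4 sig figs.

1.222 W

X_L = ωL = 885.6 Ω
X_C = 1/(ωC) = 2789 Ω
Branch 1 (R+jX_L): Z₁ = 220.0 + j885.6 Ω, |Z₁| = 912.5 Ω
Branch 2 (−jX_C): Z₂ = −j2789 Ω
Parallel: Z = Z₁Z₂/(Z₁+Z₂), |Z| = 1328 Ω, ∠Z = 69.46°
I = V/|Z| = 51.19 mA
P = VI cos φ = 68 × 0.05119 × cos(69.46°) = 1.222 W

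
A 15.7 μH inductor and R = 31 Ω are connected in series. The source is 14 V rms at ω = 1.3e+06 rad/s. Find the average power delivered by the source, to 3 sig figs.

X_L = ωL = 20.4 Ω
Z = 31.0 + j20.4 Ω
|Z| = √(31.0² + 20.4²) = 37.1 Ω
∠Z = arctan(20.4/31.0) = 33.4°
I = V/|Z| = 377 mA
P = VI cos φ = 14 × 0.377 × cos(33.4°) = 4.41 W

4.41 W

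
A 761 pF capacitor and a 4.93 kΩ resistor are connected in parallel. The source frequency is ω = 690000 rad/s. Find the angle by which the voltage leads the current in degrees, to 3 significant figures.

-68.9°

X_C = 1/(ωC) = 1900 Ω
Parallel: admittances add. Y = 1/R + jωC
Y = (0.000203 + j0.000525) S
|Y| = 0.000563 S → |Z| = 1/|Y| = 1780 Ω, ∠Z = −∠Y = -68.9°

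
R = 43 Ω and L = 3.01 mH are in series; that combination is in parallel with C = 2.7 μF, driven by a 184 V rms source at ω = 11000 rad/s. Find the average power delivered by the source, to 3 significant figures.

X_L = ωL = 33.1 Ω
X_C = 1/(ωC) = 33.7 Ω
Branch 1 (R+jX_L): Z₁ = 43.0 + j33.1 Ω, |Z₁| = 54.3 Ω
Branch 2 (−jX_C): Z₂ = −j33.7 Ω
Parallel: Z = Z₁Z₂/(Z₁+Z₂), |Z| = 42.5 Ω, ∠Z = -51.7°
I = V/|Z| = 4.33 A
P = VI cos φ = 184 × 4.33 × cos(-51.7°) = 494 W

494 W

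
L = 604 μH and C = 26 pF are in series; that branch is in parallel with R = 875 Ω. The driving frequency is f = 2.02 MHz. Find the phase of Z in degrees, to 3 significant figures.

ω = 2πf = 1.269e+07 rad/s
X_L = ωL = 7670 Ω
X_C = 1/(ωC) = 3030 Ω
Branch 1: Z₁ = R = 875 Ω
Branch 2 (series LC): Z₂ = j(X_L − X_C) = j4640 Ω
Parallel: Z = Z₁Z₂/(Z₁+Z₂), |Z| = 860 Ω, ∠Z = 10.7°

10.7°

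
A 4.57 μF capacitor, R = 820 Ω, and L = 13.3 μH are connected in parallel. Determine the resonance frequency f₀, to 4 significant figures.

ω₀ = 1/√(LC) = 1/√(1.33e-05 × 4.57e-06) = 128300 rad/s
f₀ = ω₀/(2π) = 20.41 kHz

20.41 kHz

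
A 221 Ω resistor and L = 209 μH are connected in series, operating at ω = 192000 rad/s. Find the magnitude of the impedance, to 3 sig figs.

225 Ω

X_L = ωL = 40.1 Ω
Z = 221 + j40.1 Ω
|Z| = √(221² + 40.1²) = 225 Ω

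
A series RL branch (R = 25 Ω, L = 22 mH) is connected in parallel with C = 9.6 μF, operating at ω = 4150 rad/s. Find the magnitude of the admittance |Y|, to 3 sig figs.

29.8 mS

X_L = ωL = 91.3 Ω
X_C = 1/(ωC) = 25.1 Ω
Branch 1 (R+jX_L): Z₁ = 25.0 + j91.3 Ω, |Z₁| = 94.7 Ω
Branch 2 (−jX_C): Z₂ = −j25.1 Ω
Parallel: Z = Z₁Z₂/(Z₁+Z₂), |Z| = 33.6 Ω, ∠Z = -84.6°
|Y| = 1/|Z| = 29.8 mS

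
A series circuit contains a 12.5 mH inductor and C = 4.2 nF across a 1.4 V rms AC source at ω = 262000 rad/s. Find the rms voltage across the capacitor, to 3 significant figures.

0.538 V

X_L = ωL = 3280 Ω
X_C = 1/(ωC) = 909 Ω
Net reactance X = X_L − X_C = 2370 Ω
Z = j2370 Ω
|Z| = √(0² + 2370²) = 2370 Ω
I = V/|Z| = 592 μA
V_C = I·|Z_C| = 0.000592 × 909 = 0.538 V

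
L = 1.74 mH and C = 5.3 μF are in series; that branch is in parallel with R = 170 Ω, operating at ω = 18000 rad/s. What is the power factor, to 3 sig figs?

0.122

X_L = ωL = 31.3 Ω
X_C = 1/(ωC) = 10.5 Ω
Branch 1: Z₁ = R = 170 Ω
Branch 2 (series LC): Z₂ = j(X_L − X_C) = j20.8 Ω
Parallel: Z = Z₁Z₂/(Z₁+Z₂), |Z| = 20.7 Ω, ∠Z = 83.0°
cos φ = cos(83.0°) = 0.122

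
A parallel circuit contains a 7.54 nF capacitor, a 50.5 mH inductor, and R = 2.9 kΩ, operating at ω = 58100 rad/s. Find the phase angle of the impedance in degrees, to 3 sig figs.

X_L = ωL = 2930 Ω
X_C = 1/(ωC) = 2280 Ω
Parallel: admittances add. Y = 1/R + 1/(jωL) + jωC
Y = (0.000345 + j9.72e-05) S
|Y| = 0.000358 S → |Z| = 1/|Y| = 2790 Ω, ∠Z = −∠Y = -15.7°

-15.7°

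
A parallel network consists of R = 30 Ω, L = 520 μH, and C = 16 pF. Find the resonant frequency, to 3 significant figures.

ω₀ = 1/√(LC) = 1/√(0.00052 × 1.6e-11) = 1.096e+07 rad/s
f₀ = ω₀/(2π) = 1.74 MHz

1.74 MHz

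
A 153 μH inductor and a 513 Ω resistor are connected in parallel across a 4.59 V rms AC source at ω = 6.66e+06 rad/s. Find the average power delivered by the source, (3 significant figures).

41.1 mW

X_L = ωL = 1020 Ω
Parallel: admittances add. Y = 1/R + 1/(jωL)
Y = (0.00195 − j0.000981) S
|Y| = 0.00218 S → |Z| = 1/|Y| = 458 Ω, ∠Z = −∠Y = 26.7°
I = V/|Z| = 10.0 mA
P = VI cos φ = 4.59 × 0.0100 × cos(26.7°) = 41.1 mW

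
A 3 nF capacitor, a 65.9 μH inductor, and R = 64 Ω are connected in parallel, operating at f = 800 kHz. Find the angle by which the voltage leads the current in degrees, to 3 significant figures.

-37.7°

ω = 2πf = 5.027e+06 rad/s
X_L = ωL = 331 Ω
X_C = 1/(ωC) = 66.3 Ω
Parallel: admittances add. Y = 1/R + 1/(jωL) + jωC
Y = (0.0156 + j0.0121) S
|Y| = 0.0197 S → |Z| = 1/|Y| = 50.7 Ω, ∠Z = −∠Y = -37.7°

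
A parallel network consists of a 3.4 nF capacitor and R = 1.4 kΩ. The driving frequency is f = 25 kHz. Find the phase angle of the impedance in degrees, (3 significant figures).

ω = 2πf = 157100 rad/s
X_C = 1/(ωC) = 1870 Ω
Parallel: admittances add. Y = 1/R + jωC
Y = (0.000714 + j0.000534) S
|Y| = 0.000892 S → |Z| = 1/|Y| = 1120 Ω, ∠Z = −∠Y = -36.8°

-36.8°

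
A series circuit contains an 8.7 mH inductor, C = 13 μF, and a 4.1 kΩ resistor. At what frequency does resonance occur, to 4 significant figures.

473.2 Hz

ω₀ = 1/√(LC) = 1/√(0.0087 × 1.3e-05) = 2974 rad/s
f₀ = ω₀/(2π) = 473.2 Hz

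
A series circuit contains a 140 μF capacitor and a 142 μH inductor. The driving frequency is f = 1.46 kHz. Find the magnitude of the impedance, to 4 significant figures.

0.5240 Ω

ω = 2πf = 9173 rad/s
X_L = ωL = 1.303 Ω
X_C = 1/(ωC) = 0.7786 Ω
Net reactance X = X_L − X_C = 0.5240 Ω
Z = j0.5240 Ω
|Z| = √(0² + 0.5240²) = 0.5240 Ω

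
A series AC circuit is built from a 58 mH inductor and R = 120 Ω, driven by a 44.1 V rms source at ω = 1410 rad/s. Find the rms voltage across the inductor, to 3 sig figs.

24.8 V

X_L = ωL = 81.8 Ω
Z = 120 + j81.8 Ω
|Z| = √(120² + 81.8²) = 145 Ω
I = V/|Z| = 304 mA
V_L = I·|Z_L| = 0.304 × 81.8 = 24.8 V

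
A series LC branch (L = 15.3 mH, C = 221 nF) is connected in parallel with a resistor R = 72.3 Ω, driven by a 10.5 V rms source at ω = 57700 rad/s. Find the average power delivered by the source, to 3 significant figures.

X_L = ωL = 883 Ω
X_C = 1/(ωC) = 78.4 Ω
Branch 1: Z₁ = R = 72.3 Ω
Branch 2 (series LC): Z₂ = j(X_L − X_C) = j804 Ω
Parallel: Z = Z₁Z₂/(Z₁+Z₂), |Z| = 72.0 Ω, ∠Z = 5.14°
I = V/|Z| = 146 mA
P = VI cos φ = 10.5 × 0.146 × cos(5.14°) = 1.52 W

1.52 W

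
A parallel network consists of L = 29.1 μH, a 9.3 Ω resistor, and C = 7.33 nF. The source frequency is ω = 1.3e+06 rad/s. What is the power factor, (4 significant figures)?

0.9879

X_L = ωL = 37.83 Ω
X_C = 1/(ωC) = 104.9 Ω
Parallel: admittances add. Y = 1/R + 1/(jωL) + jωC
Y = (0.1075 − j0.01691) S
|Y| = 0.1088 S → |Z| = 1/|Y| = 9.187 Ω, ∠Z = −∠Y = 8.935°
cos φ = cos(8.935°) = 0.9879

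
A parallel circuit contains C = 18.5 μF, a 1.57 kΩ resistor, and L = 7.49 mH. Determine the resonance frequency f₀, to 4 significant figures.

ω₀ = 1/√(LC) = 1/√(0.00749 × 1.85e-05) = 2686 rad/s
f₀ = ω₀/(2π) = 427.6 Hz

427.6 Hz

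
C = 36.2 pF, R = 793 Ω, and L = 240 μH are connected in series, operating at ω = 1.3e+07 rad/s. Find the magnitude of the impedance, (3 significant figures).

X_L = ωL = 3120 Ω
X_C = 1/(ωC) = 2120 Ω
Net reactance X = X_L − X_C = 995 Ω
Z = 793 + j995 Ω
|Z| = √(793² + 995²) = 1270 Ω

1270 Ω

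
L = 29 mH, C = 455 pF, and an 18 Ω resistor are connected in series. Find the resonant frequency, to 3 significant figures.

43.8 kHz

ω₀ = 1/√(LC) = 1/√(0.029 × 4.55e-10) = 275300 rad/s
f₀ = ω₀/(2π) = 43.8 kHz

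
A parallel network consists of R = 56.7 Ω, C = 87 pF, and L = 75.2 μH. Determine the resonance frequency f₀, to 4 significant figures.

1.968 MHz

ω₀ = 1/√(LC) = 1/√(7.52e-05 × 8.7e-11) = 1.236e+07 rad/s
f₀ = ω₀/(2π) = 1.968 MHz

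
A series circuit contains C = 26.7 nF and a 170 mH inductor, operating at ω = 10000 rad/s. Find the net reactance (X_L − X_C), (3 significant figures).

-2050 Ω

X_L = ωL = 1700 Ω
X_C = 1/(ωC) = 3750 Ω
X = 1700 − 3750 = -2050 Ω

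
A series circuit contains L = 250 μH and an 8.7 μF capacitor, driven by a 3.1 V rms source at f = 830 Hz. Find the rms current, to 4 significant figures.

ω = 2πf = 5215 rad/s
X_L = ωL = 1.304 Ω
X_C = 1/(ωC) = 22.04 Ω
Net reactance X = X_L − X_C = -20.74 Ω
Z = − j20.74 Ω
|Z| = √(0² + 20.74²) = 20.74 Ω
I = V/|Z| = 3.1/20.74 = 149.5 mA

149.5 mA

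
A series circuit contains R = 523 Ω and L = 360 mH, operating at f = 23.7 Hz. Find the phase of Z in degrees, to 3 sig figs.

ω = 2πf = 148.9 rad/s
X_L = ωL = 53.6 Ω
Z = 523 + j53.6 Ω
|Z| = √(523² + 53.6²) = 526 Ω
∠Z = arctan(53.6/523) = 5.85°

5.85°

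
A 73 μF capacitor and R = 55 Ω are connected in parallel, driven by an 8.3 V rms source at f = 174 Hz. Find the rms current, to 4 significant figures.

679.4 mA

ω = 2πf = 1093 rad/s
X_C = 1/(ωC) = 12.53 Ω
Parallel: admittances add. Y = 1/R + jωC
Y = (0.01818 + j0.07981) S
|Y| = 0.08185 S → |Z| = 1/|Y| = 12.22 Ω, ∠Z = −∠Y = -77.17°
I = V/|Z| = 8.3/12.22 = 679.4 mA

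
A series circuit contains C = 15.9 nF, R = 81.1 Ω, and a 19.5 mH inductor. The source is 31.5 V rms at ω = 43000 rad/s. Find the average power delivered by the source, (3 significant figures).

X_L = ωL = 838 Ω
X_C = 1/(ωC) = 1460 Ω
Net reactance X = X_L − X_C = -624 Ω
Z = 81.1 − j624 Ω
|Z| = √(81.1² + 624²) = 629 Ω
∠Z = arctan(-624/81.1) = -82.6°
I = V/|Z| = 50.0 mA
P = VI cos φ = 31.5 × 0.0500 × cos(-82.6°) = 203 mW

203 mW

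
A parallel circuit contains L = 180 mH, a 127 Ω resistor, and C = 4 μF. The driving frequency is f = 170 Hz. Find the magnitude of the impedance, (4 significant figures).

ω = 2πf = 1068 rad/s
X_L = ωL = 192.3 Ω
X_C = 1/(ωC) = 234.1 Ω
Parallel: admittances add. Y = 1/R + 1/(jωL) + jωC
Y = (0.007874 − j0.0009286) S
|Y| = 0.007929 S → |Z| = 1/|Y| = 126.1 Ω, ∠Z = −∠Y = 6.726°

126.1 Ω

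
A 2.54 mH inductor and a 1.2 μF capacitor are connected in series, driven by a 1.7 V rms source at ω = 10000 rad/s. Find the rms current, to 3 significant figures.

X_L = ωL = 25.4 Ω
X_C = 1/(ωC) = 83.3 Ω
Net reactance X = X_L − X_C = -57.9 Ω
Z = − j57.9 Ω
|Z| = √(0² + 57.9²) = 57.9 Ω
I = V/|Z| = 1.7/57.9 = 29.3 mA

29.3 mA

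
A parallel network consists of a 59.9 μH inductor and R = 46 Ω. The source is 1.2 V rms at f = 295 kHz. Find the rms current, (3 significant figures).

ω = 2πf = 1.854e+06 rad/s
X_L = ωL = 111 Ω
Parallel: admittances add. Y = 1/R + 1/(jωL)
Y = (0.0217 − j0.00901) S
|Y| = 0.0235 S → |Z| = 1/|Y| = 42.5 Ω, ∠Z = −∠Y = 22.5°
I = V/|Z| = 1.2/42.5 = 28.2 mA

28.2 mA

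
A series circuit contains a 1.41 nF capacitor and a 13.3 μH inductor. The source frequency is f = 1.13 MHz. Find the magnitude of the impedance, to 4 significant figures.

ω = 2πf = 7.1e+06 rad/s
X_L = ωL = 94.43 Ω
X_C = 1/(ωC) = 99.89 Ω
Net reactance X = X_L − X_C = -5.460 Ω
Z = − j5.460 Ω
|Z| = √(0² + 5.460²) = 5.460 Ω

5.460 Ω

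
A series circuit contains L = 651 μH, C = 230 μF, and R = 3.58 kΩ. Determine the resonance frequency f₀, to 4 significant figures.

411.3 Hz

ω₀ = 1/√(LC) = 1/√(0.000651 × 0.00023) = 2584 rad/s
f₀ = ω₀/(2π) = 411.3 Hz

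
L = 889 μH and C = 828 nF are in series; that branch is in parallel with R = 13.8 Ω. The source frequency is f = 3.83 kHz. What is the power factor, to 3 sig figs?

0.902

ω = 2πf = 24060 rad/s
X_L = ωL = 21.4 Ω
X_C = 1/(ωC) = 50.2 Ω
Branch 1: Z₁ = R = 13.8 Ω
Branch 2 (series LC): Z₂ = j(X_L − X_C) = −j28.8 Ω
Parallel: Z = Z₁Z₂/(Z₁+Z₂), |Z| = 12.4 Ω, ∠Z = -25.6°
cos φ = cos(-25.6°) = 0.902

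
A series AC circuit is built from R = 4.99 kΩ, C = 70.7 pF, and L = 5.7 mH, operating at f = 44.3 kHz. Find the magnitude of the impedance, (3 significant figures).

ω = 2πf = 278300 rad/s
X_L = ωL = 1590 Ω
X_C = 1/(ωC) = 50800 Ω
Net reactance X = X_L − X_C = -49200 Ω
Z = 4990 − j49200 Ω
|Z| = √(4990² + 49200²) = 49500 Ω

49500 Ω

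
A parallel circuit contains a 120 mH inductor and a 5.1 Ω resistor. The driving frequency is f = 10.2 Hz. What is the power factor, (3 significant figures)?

ω = 2πf = 64.09 rad/s
X_L = ωL = 7.69 Ω
Parallel: admittances add. Y = 1/R + 1/(jωL)
Y = (0.196 − j0.130) S
|Y| = 0.235 S → |Z| = 1/|Y| = 4.25 Ω, ∠Z = −∠Y = 33.6°
cos φ = cos(33.6°) = 0.833

0.833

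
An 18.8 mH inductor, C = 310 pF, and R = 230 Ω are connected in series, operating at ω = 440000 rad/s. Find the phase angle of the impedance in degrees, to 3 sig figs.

76.3°

X_L = ωL = 8270 Ω
X_C = 1/(ωC) = 7330 Ω
Net reactance X = X_L − X_C = 941 Ω
Z = 230 + j941 Ω
|Z| = √(230² + 941²) = 968 Ω
∠Z = arctan(941/230) = 76.3°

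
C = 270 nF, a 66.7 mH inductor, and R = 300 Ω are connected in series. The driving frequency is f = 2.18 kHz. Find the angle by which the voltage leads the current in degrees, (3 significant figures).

65.0°

ω = 2πf = 13700 rad/s
X_L = ωL = 914 Ω
X_C = 1/(ωC) = 270 Ω
Net reactance X = X_L − X_C = 643 Ω
Z = 300 + j643 Ω
|Z| = √(300² + 643²) = 710 Ω
∠Z = arctan(643/300) = 65.0°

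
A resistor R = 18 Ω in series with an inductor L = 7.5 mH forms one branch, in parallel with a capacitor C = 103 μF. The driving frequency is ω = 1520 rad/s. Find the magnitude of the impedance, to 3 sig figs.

7.28 Ω

X_L = ωL = 11.4 Ω
X_C = 1/(ωC) = 6.39 Ω
Branch 1 (R+jX_L): Z₁ = 18.0 + j11.4 Ω, |Z₁| = 21.3 Ω
Branch 2 (−jX_C): Z₂ = −j6.39 Ω
Parallel: Z = Z₁Z₂/(Z₁+Z₂), |Z| = 7.28 Ω, ∠Z = -73.2°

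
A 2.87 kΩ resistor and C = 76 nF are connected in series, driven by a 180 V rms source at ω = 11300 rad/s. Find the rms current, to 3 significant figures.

X_C = 1/(ωC) = 1160 Ω
Z = 2870 − j1160 Ω
|Z| = √(2870² + 1160²) = 3100 Ω
I = V/|Z| = 180/3100 = 58.1 mA

58.1 mA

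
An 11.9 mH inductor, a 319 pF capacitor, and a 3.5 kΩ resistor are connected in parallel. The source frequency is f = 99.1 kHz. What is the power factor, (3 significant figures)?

ω = 2πf = 622700 rad/s
X_L = ωL = 7410 Ω
X_C = 1/(ωC) = 5030 Ω
Parallel: admittances add. Y = 1/R + 1/(jωL) + jωC
Y = (0.000286 + j6.37e-05) S
|Y| = 0.000293 S → |Z| = 1/|Y| = 3420 Ω, ∠Z = −∠Y = -12.6°
cos φ = cos(-12.6°) = 0.976

0.976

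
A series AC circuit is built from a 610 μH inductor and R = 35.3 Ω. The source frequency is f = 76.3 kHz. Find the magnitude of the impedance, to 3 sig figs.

295 Ω

ω = 2πf = 479400 rad/s
X_L = ωL = 292 Ω
Z = 35.3 + j292 Ω
|Z| = √(35.3² + 292²) = 295 Ω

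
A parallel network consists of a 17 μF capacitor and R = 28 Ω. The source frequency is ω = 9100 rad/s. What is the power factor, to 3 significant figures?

X_C = 1/(ωC) = 6.46 Ω
Parallel: admittances add. Y = 1/R + jωC
Y = (0.0357 + j0.155) S
|Y| = 0.159 S → |Z| = 1/|Y| = 6.30 Ω, ∠Z = −∠Y = -77.0°
cos φ = cos(-77.0°) = 0.225

0.225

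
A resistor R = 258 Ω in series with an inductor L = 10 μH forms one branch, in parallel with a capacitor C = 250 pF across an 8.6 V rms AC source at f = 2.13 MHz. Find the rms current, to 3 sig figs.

30.3 mA

ω = 2πf = 1.338e+07 rad/s
X_L = ωL = 134 Ω
X_C = 1/(ωC) = 299 Ω
Branch 1 (R+jX_L): Z₁ = 258 + j134 Ω, |Z₁| = 291 Ω
Branch 2 (−jX_C): Z₂ = −j299 Ω
Parallel: Z = Z₁Z₂/(Z₁+Z₂), |Z| = 284 Ω, ∠Z = -30.0°
I = V/|Z| = 8.6/284 = 30.3 mA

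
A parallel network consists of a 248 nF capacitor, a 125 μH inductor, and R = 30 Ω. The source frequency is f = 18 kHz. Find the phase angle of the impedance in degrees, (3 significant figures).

ω = 2πf = 113100 rad/s
X_L = ωL = 14.1 Ω
X_C = 1/(ωC) = 35.7 Ω
Parallel: admittances add. Y = 1/R + 1/(jωL) + jωC
Y = (0.0333 − j0.0427) S
|Y| = 0.0542 S → |Z| = 1/|Y| = 18.5 Ω, ∠Z = −∠Y = 52.0°

52.0°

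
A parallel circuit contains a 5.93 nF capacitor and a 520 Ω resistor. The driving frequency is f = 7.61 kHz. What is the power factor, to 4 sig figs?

ω = 2πf = 47820 rad/s
X_C = 1/(ωC) = 3527 Ω
Parallel: admittances add. Y = 1/R + jωC
Y = (0.001923 + j0.0002835) S
|Y| = 0.001944 S → |Z| = 1/|Y| = 514.4 Ω, ∠Z = −∠Y = -8.387°
cos φ = cos(-8.387°) = 0.9893

0.9893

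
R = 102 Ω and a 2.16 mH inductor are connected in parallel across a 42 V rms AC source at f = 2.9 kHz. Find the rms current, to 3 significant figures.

ω = 2πf = 18220 rad/s
X_L = ωL = 39.4 Ω
Parallel: admittances add. Y = 1/R + 1/(jωL)
Y = (0.00980 − j0.0254) S
|Y| = 0.0272 S → |Z| = 1/|Y| = 36.7 Ω, ∠Z = −∠Y = 68.9°
I = V/|Z| = 42/36.7 = 1.14 A

1.14 A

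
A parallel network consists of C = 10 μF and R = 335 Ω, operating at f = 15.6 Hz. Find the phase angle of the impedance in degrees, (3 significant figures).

ω = 2πf = 98.02 rad/s
X_C = 1/(ωC) = 1020 Ω
Parallel: admittances add. Y = 1/R + jωC
Y = (0.00299 + j0.000980) S
|Y| = 0.00314 S → |Z| = 1/|Y| = 318 Ω, ∠Z = −∠Y = -18.2°

-18.2°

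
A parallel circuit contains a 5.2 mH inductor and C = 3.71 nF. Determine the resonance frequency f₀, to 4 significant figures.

ω₀ = 1/√(LC) = 1/√(0.0052 × 3.71e-09) = 227700 rad/s
f₀ = ω₀/(2π) = 36.24 kHz

36.24 kHz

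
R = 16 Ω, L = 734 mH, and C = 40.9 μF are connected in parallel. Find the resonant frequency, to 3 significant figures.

29.0 Hz

ω₀ = 1/√(LC) = 1/√(0.734 × 4.09e-05) = 182.5 rad/s
f₀ = ω₀/(2π) = 29.0 Hz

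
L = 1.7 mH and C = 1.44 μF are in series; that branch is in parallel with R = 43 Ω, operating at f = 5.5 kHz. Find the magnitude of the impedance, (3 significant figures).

28.7 Ω

ω = 2πf = 34560 rad/s
X_L = ωL = 58.7 Ω
X_C = 1/(ωC) = 20.1 Ω
Branch 1: Z₁ = R = 43.0 Ω
Branch 2 (series LC): Z₂ = j(X_L − X_C) = j38.7 Ω
Parallel: Z = Z₁Z₂/(Z₁+Z₂), |Z| = 28.7 Ω, ∠Z = 48.0°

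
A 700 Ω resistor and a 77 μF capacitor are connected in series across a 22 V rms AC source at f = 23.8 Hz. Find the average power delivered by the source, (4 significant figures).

680.9 mW

ω = 2πf = 149.5 rad/s
X_C = 1/(ωC) = 86.85 Ω
Z = 700.0 − j86.85 Ω
|Z| = √(700.0² + 86.85²) = 705.4 Ω
∠Z = arctan(-86.85/700.0) = -7.072°
I = V/|Z| = 31.19 mA
P = VI cos φ = 22 × 0.03119 × cos(-7.072°) = 680.9 mW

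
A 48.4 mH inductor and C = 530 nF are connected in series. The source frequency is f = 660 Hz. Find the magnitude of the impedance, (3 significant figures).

254 Ω

ω = 2πf = 4147 rad/s
X_L = ωL = 201 Ω
X_C = 1/(ωC) = 455 Ω
Net reactance X = X_L − X_C = -254 Ω
Z = − j254 Ω
|Z| = √(0² + 254²) = 254 Ω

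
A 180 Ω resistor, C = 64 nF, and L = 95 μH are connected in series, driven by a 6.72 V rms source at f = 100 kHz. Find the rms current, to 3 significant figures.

36.7 mA

ω = 2πf = 628300 rad/s
X_L = ωL = 59.7 Ω
X_C = 1/(ωC) = 24.9 Ω
Net reactance X = X_L − X_C = 34.8 Ω
Z = 180 + j34.8 Ω
|Z| = √(180² + 34.8²) = 183 Ω
I = V/|Z| = 6.72/183 = 36.7 mA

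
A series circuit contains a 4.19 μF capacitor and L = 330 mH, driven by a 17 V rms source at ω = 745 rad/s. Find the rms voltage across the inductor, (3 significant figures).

56.1 V

X_L = ωL = 246 Ω
X_C = 1/(ωC) = 320 Ω
Net reactance X = X_L − X_C = -74.5 Ω
Z = − j74.5 Ω
|Z| = √(0² + 74.5²) = 74.5 Ω
I = V/|Z| = 228 mA
V_L = I·|Z_L| = 0.228 × 246 = 56.1 V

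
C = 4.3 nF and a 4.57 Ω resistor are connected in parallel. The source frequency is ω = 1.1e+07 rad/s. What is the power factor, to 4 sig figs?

0.9774

X_C = 1/(ωC) = 21.14 Ω
Parallel: admittances add. Y = 1/R + jωC
Y = (0.2188 + j0.04730) S
|Y| = 0.2239 S → |Z| = 1/|Y| = 4.467 Ω, ∠Z = −∠Y = -12.20°
cos φ = cos(-12.20°) = 0.9774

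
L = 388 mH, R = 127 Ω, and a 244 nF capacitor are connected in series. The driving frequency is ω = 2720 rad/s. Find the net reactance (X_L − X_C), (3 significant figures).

-451 Ω

X_L = ωL = 1060 Ω
X_C = 1/(ωC) = 1510 Ω
X = 1060 − 1510 = -451 Ω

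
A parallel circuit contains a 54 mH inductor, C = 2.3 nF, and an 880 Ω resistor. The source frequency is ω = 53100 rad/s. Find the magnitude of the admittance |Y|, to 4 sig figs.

X_L = ωL = 2867 Ω
X_C = 1/(ωC) = 8188 Ω
Parallel: admittances add. Y = 1/R + 1/(jωL) + jωC
Y = (0.001136 − j0.0002266) S
|Y| = 0.001159 S → |Z| = 1/|Y| = 863.0 Ω, ∠Z = −∠Y = 11.28°

1.159 mS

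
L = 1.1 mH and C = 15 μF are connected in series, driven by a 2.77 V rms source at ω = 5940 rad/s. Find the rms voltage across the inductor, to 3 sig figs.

X_L = ωL = 6.53 Ω
X_C = 1/(ωC) = 11.2 Ω
Net reactance X = X_L − X_C = -4.69 Ω
Z = − j4.69 Ω
|Z| = √(0² + 4.69²) = 4.69 Ω
I = V/|Z| = 591 mA
V_L = I·|Z_L| = 0.591 × 6.53 = 3.86 V

3.86 V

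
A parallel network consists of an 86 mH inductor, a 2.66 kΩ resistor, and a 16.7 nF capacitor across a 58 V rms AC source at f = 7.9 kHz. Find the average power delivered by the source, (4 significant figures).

1.265 W

ω = 2πf = 49640 rad/s
X_L = ωL = 4269 Ω
X_C = 1/(ωC) = 1206 Ω
Parallel: admittances add. Y = 1/R + 1/(jωL) + jωC
Y = (0.0003759 + j0.0005947) S
|Y| = 0.0007035 S → |Z| = 1/|Y| = 1421 Ω, ∠Z = −∠Y = -57.70°
I = V/|Z| = 40.81 mA
P = VI cos φ = 58 × 0.04081 × cos(-57.70°) = 1.265 W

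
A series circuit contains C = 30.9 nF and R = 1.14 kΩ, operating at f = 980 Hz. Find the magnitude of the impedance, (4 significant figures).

ω = 2πf = 6158 rad/s
X_C = 1/(ωC) = 5256 Ω
Z = 1140 − j5256 Ω
|Z| = √(1140² + 5256²) = 5378 Ω

5378 Ω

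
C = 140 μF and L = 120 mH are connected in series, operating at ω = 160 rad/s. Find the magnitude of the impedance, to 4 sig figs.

X_L = ωL = 19.20 Ω
X_C = 1/(ωC) = 44.64 Ω
Net reactance X = X_L − X_C = -25.44 Ω
Z = − j25.44 Ω
|Z| = √(0² + 25.44²) = 25.44 Ω

25.44 Ω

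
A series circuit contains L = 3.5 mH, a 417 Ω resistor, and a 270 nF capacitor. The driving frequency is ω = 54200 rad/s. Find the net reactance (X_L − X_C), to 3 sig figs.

X_L = ωL = 190 Ω
X_C = 1/(ωC) = 68.3 Ω
X = 190 − 68.3 = 121 Ω

121 Ω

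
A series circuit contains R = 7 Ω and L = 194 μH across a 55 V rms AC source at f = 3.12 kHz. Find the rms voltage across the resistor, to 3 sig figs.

ω = 2πf = 19600 rad/s
X_L = ωL = 3.80 Ω
Z = 7.00 + j3.80 Ω
|Z| = √(7.00² + 3.80²) = 7.97 Ω
I = V/|Z| = 6.90 A
V_R = I·|Z_R| = 6.90 × 7.00 = 48.3 V

48.3 V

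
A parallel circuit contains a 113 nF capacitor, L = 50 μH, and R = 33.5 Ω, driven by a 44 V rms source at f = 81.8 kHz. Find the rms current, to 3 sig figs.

1.56 A

ω = 2πf = 514000 rad/s
X_L = ωL = 25.7 Ω
X_C = 1/(ωC) = 17.2 Ω
Parallel: admittances add. Y = 1/R + 1/(jωL) + jωC
Y = (0.0299 + j0.0192) S
|Y| = 0.0355 S → |Z| = 1/|Y| = 28.2 Ω, ∠Z = −∠Y = -32.7°
I = V/|Z| = 44/28.2 = 1.56 A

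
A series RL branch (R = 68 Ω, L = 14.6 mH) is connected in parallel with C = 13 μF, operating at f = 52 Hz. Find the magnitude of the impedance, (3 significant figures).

66.7 Ω

ω = 2πf = 326.7 rad/s
X_L = ωL = 4.77 Ω
X_C = 1/(ωC) = 235 Ω
Branch 1 (R+jX_L): Z₁ = 68.0 + j4.77 Ω, |Z₁| = 68.2 Ω
Branch 2 (−jX_C): Z₂ = −j235 Ω
Parallel: Z = Z₁Z₂/(Z₁+Z₂), |Z| = 66.7 Ω, ∠Z = -12.4°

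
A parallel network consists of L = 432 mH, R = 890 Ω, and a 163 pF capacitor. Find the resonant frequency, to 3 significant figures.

ω₀ = 1/√(LC) = 1/√(0.432 × 1.63e-10) = 119200 rad/s
f₀ = ω₀/(2π) = 19.0 kHz

19.0 kHz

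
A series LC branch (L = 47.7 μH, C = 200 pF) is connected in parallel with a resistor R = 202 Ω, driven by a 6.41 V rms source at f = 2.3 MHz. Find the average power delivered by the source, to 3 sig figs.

ω = 2πf = 1.445e+07 rad/s
X_L = ωL = 689 Ω
X_C = 1/(ωC) = 346 Ω
Branch 1: Z₁ = R = 202 Ω
Branch 2 (series LC): Z₂ = j(X_L − X_C) = j343 Ω
Parallel: Z = Z₁Z₂/(Z₁+Z₂), |Z| = 174 Ω, ∠Z = 30.5°
I = V/|Z| = 36.8 mA
P = VI cos φ = 6.41 × 0.0368 × cos(30.5°) = 203 mW

203 mW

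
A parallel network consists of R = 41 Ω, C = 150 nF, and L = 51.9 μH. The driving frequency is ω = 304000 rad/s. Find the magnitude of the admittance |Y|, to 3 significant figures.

30.2 mS

X_L = ωL = 15.8 Ω
X_C = 1/(ωC) = 21.9 Ω
Parallel: admittances add. Y = 1/R + 1/(jωL) + jωC
Y = (0.0244 − j0.0178) S
|Y| = 0.0302 S → |Z| = 1/|Y| = 33.1 Ω, ∠Z = −∠Y = 36.1°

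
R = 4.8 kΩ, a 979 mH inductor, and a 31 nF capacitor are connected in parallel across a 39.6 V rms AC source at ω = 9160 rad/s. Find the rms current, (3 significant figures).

X_L = ωL = 8970 Ω
X_C = 1/(ωC) = 3520 Ω
Parallel: admittances add. Y = 1/R + 1/(jωL) + jωC
Y = (0.000208 + j0.000172) S
|Y| = 0.000270 S → |Z| = 1/|Y| = 3700 Ω, ∠Z = −∠Y = -39.6°
I = V/|Z| = 39.6/3700 = 10.7 mA

10.7 mA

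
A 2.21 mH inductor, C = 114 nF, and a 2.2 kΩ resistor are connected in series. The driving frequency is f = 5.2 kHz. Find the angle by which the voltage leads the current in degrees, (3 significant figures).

ω = 2πf = 32670 rad/s
X_L = ωL = 72.2 Ω
X_C = 1/(ωC) = 268 Ω
Net reactance X = X_L − X_C = -196 Ω
Z = 2200 − j196 Ω
|Z| = √(2200² + 196²) = 2210 Ω
∠Z = arctan(-196/2200) = -5.10°

-5.10°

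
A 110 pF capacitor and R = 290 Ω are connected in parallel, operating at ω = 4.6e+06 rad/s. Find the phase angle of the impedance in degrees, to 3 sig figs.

X_C = 1/(ωC) = 1980 Ω
Parallel: admittances add. Y = 1/R + jωC
Y = (0.00345 + j0.000506) S
|Y| = 0.00349 S → |Z| = 1/|Y| = 287 Ω, ∠Z = −∠Y = -8.35°

-8.35°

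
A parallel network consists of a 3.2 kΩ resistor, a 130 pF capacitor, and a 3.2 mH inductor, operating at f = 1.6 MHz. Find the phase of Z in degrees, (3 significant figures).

-76.2°

ω = 2πf = 1.005e+07 rad/s
X_L = ωL = 32200 Ω
X_C = 1/(ωC) = 765 Ω
Parallel: admittances add. Y = 1/R + 1/(jωL) + jωC
Y = (0.000313 + j0.00128) S
|Y| = 0.00131 S → |Z| = 1/|Y| = 761 Ω, ∠Z = −∠Y = -76.2°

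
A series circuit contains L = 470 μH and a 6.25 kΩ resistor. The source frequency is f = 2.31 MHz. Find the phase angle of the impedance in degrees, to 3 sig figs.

ω = 2πf = 1.451e+07 rad/s
X_L = ωL = 6820 Ω
Z = 6250 + j6820 Ω
|Z| = √(6250² + 6820²) = 9250 Ω
∠Z = arctan(6820/6250) = 47.5°

47.5°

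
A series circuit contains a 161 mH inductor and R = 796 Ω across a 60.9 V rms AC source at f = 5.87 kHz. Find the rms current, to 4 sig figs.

10.16 mA

ω = 2πf = 36880 rad/s
X_L = ωL = 5938 Ω
Z = 796.0 + j5938 Ω
|Z| = √(796.0² + 5938²) = 5991 Ω
I = V/|Z| = 60.9/5991 = 10.16 mA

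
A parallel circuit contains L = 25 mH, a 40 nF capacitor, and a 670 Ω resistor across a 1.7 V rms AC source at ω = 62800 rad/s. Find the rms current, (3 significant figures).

X_L = ωL = 1570 Ω
X_C = 1/(ωC) = 398 Ω
Parallel: admittances add. Y = 1/R + 1/(jωL) + jωC
Y = (0.00149 + j0.00188) S
|Y| = 0.00240 S → |Z| = 1/|Y| = 417 Ω, ∠Z = −∠Y = -51.5°
I = V/|Z| = 1.7/417 = 4.07 mA

4.07 mA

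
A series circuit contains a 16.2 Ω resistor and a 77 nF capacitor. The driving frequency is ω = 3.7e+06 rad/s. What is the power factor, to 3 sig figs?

0.977

X_C = 1/(ωC) = 3.51 Ω
Z = 16.2 − j3.51 Ω
|Z| = √(16.2² + 3.51²) = 16.6 Ω
∠Z = arctan(-3.51/16.2) = -12.2°
cos φ = cos(-12.2°) = 0.977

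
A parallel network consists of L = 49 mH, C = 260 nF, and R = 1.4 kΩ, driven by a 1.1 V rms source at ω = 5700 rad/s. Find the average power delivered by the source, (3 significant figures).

X_L = ωL = 279 Ω
X_C = 1/(ωC) = 675 Ω
Parallel: admittances add. Y = 1/R + 1/(jωL) + jωC
Y = (0.000714 − j0.00210) S
|Y| = 0.00222 S → |Z| = 1/|Y| = 451 Ω, ∠Z = −∠Y = 71.2°
I = V/|Z| = 2.44 mA
P = VI cos φ = 1.1 × 0.00244 × cos(71.2°) = 864 μW

864 μW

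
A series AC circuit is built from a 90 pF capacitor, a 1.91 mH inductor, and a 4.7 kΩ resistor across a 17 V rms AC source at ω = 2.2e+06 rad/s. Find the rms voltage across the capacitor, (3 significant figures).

18.0 V

X_L = ωL = 4200 Ω
X_C = 1/(ωC) = 5050 Ω
Net reactance X = X_L − X_C = -849 Ω
Z = 4700 − j849 Ω
|Z| = √(4700² + 849²) = 4780 Ω
I = V/|Z| = 3.56 mA
V_C = I·|Z_C| = 0.00356 × 5050 = 18.0 V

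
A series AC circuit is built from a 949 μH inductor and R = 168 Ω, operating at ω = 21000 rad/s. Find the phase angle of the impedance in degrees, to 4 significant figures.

X_L = ωL = 19.93 Ω
Z = 168.0 + j19.93 Ω
|Z| = √(168.0² + 19.93²) = 169.2 Ω
∠Z = arctan(19.93/168.0) = 6.765°

6.765°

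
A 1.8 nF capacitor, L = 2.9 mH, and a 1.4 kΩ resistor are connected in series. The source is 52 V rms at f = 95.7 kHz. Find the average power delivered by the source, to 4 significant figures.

1.438 W

ω = 2πf = 601300 rad/s
X_L = ωL = 1744 Ω
X_C = 1/(ωC) = 923.9 Ω
Net reactance X = X_L − X_C = 819.8 Ω
Z = 1400 + j819.8 Ω
|Z| = √(1400² + 819.8²) = 1622 Ω
∠Z = arctan(819.8/1400) = 30.35°
I = V/|Z| = 32.05 mA
P = VI cos φ = 52 × 0.03205 × cos(30.35°) = 1.438 W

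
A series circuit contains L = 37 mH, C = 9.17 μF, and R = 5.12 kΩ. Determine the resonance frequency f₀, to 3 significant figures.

ω₀ = 1/√(LC) = 1/√(0.037 × 9.17e-06) = 1717 rad/s
f₀ = ω₀/(2π) = 273 Hz

273 Hz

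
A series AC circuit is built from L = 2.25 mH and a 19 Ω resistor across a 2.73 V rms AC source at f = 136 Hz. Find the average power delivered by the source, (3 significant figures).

ω = 2πf = 854.5 rad/s
X_L = ωL = 1.92 Ω
Z = 19.0 + j1.92 Ω
|Z| = √(19.0² + 1.92²) = 19.1 Ω
∠Z = arctan(1.92/19.0) = 5.78°
I = V/|Z| = 143 mA
P = VI cos φ = 2.73 × 0.143 × cos(5.78°) = 388 mW

388 mW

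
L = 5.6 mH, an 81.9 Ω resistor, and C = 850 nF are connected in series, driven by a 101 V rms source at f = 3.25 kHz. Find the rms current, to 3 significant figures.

1.01 A

ω = 2πf = 20420 rad/s
X_L = ωL = 114 Ω
X_C = 1/(ωC) = 57.6 Ω
Net reactance X = X_L − X_C = 56.7 Ω
Z = 81.9 + j56.7 Ω
|Z| = √(81.9² + 56.7²) = 99.6 Ω
I = V/|Z| = 101/99.6 = 1.01 A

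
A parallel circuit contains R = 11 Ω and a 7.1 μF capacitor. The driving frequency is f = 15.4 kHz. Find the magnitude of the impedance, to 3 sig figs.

1.44 Ω

ω = 2πf = 96760 rad/s
X_C = 1/(ωC) = 1.46 Ω
Parallel: admittances add. Y = 1/R + jωC
Y = (0.0909 + j0.687) S
|Y| = 0.693 S → |Z| = 1/|Y| = 1.44 Ω, ∠Z = −∠Y = -82.5°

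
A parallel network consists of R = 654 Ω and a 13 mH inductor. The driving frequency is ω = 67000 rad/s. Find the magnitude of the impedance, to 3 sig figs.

X_L = ωL = 871 Ω
Parallel: admittances add. Y = 1/R + 1/(jωL)
Y = (0.00153 − j0.00115) S
|Y| = 0.00191 S → |Z| = 1/|Y| = 523 Ω, ∠Z = −∠Y = 36.9°

523 Ω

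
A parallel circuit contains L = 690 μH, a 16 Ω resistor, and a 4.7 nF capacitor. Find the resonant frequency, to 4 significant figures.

88.38 kHz

ω₀ = 1/√(LC) = 1/√(0.00069 × 4.7e-09) = 555300 rad/s
f₀ = ω₀/(2π) = 88.38 kHz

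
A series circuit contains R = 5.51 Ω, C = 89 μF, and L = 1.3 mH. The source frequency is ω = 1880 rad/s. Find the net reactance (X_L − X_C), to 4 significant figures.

X_L = ωL = 2.444 Ω
X_C = 1/(ωC) = 5.977 Ω
X = 2.444 − 5.977 = -3.533 Ω

-3.533 Ω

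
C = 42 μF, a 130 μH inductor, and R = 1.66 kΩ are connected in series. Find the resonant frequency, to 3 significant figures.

2.15 kHz

ω₀ = 1/√(LC) = 1/√(0.00013 × 4.2e-05) = 13530 rad/s
f₀ = ω₀/(2π) = 2.15 kHz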